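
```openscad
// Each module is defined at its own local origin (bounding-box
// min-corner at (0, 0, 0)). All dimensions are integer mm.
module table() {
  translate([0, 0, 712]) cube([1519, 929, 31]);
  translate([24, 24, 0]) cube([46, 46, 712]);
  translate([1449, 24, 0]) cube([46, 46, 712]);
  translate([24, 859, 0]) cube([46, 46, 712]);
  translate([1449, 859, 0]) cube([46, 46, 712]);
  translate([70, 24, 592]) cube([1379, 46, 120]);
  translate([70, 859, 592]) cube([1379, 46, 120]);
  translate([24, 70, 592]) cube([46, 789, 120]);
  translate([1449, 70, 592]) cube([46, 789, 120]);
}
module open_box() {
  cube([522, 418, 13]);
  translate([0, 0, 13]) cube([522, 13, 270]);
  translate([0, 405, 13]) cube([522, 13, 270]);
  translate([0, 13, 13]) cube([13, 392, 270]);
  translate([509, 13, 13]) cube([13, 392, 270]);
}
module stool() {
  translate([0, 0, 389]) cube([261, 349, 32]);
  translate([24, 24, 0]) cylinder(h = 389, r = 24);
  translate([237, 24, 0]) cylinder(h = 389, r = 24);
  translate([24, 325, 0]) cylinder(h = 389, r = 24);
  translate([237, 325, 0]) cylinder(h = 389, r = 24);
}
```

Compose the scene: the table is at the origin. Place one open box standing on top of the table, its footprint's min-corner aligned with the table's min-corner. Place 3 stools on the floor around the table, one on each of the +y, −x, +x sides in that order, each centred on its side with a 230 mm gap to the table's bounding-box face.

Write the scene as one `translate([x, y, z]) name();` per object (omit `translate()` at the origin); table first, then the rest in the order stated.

table();
translate([0, 0, 743]) open_box();
translate([629, 1159, 0]) stool();
translate([-491, 290, 0]) stool();
translate([1749, 290, 0]) stool();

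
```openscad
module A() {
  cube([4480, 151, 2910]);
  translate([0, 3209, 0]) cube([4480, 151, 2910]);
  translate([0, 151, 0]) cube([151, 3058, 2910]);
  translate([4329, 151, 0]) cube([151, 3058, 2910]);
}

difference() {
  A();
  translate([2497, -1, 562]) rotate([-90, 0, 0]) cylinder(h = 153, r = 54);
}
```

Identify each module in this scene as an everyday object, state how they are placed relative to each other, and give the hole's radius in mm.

The subtracted cylinder has r = 54 mm.

A is a house frame. The house frame has a circular hole through its front wall. The hole's radius is 54 mm.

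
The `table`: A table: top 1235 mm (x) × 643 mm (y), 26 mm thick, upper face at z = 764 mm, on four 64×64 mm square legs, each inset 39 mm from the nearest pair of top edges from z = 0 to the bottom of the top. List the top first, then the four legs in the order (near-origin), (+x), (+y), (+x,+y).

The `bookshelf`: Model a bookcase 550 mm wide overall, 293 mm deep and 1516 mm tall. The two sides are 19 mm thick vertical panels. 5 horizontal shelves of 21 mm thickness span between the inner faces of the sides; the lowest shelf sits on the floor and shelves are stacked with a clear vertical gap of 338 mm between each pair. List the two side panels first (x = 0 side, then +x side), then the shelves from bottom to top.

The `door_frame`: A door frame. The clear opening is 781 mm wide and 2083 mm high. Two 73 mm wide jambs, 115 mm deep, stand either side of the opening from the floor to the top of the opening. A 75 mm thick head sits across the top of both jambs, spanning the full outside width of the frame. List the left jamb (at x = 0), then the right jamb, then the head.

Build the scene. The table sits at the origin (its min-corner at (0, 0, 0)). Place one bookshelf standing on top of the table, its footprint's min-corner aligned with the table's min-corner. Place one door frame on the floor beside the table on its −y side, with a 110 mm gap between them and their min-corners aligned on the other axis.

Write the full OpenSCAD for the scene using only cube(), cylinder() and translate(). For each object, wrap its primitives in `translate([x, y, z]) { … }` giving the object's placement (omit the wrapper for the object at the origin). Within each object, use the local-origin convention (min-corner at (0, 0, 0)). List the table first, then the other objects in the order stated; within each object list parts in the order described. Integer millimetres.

translate([0, 0, 738]) cube([1235, 643, 26]);
translate([39, 39, 0]) cube([64, 64, 738]);
translate([1132, 39, 0]) cube([64, 64, 738]);
translate([39, 540, 0]) cube([64, 64, 738]);
translate([1132, 540, 0]) cube([64, 64, 738]);
translate([0, 0, 764]) {
  cube([19, 293, 1516]);
  translate([531, 0, 0]) cube([19, 293, 1516]);
  translate([19, 0, 0]) cube([512, 293, 21]);
  translate([19, 0, 359]) cube([512, 293, 21]);
  translate([19, 0, 718]) cube([512, 293, 21]);
  translate([19, 0, 1077]) cube([512, 293, 21]);
  translate([19, 0, 1436]) cube([512, 293, 21]);
}
translate([0, -225, 0]) {
  cube([73, 115, 2083]);
  translate([854, 0, 0]) cube([73, 115, 2083]);
  translate([0, 0, 2083]) cube([927, 115, 75]);
}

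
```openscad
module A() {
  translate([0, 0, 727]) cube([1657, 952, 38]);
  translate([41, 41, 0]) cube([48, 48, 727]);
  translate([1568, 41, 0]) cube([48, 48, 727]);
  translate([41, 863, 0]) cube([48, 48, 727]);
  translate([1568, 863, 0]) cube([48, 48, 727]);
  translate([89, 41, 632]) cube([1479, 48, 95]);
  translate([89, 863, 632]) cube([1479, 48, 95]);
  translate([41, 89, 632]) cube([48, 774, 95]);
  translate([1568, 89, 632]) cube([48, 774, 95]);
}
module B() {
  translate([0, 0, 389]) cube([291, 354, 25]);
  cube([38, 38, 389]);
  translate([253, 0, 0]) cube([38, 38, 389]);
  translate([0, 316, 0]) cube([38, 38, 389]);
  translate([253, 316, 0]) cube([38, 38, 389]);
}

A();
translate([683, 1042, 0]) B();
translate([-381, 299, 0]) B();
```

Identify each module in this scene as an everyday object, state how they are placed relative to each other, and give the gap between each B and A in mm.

Each stool's nearest face is 90 mm from the table's bounding box.

A is a table. B is a stool. Two stools sit around the table at the +y, −x sides. The gap between each stool and the table is 90 mm.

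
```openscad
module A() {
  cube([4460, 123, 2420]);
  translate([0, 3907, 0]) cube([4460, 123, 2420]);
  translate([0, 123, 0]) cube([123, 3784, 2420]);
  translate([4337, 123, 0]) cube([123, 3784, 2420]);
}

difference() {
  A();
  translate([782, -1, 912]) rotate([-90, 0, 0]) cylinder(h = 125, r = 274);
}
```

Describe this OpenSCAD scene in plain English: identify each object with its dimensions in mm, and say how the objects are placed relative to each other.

A is the wall frame of a small rectangular building: four walls, each 2420 mm tall and 123 mm thick, enclosing a footprint 4460 mm (x) by 4030 mm (y) outside-to-outside, with no floor or roof. The front and back walls (the −y and +y sides) span the full width; the two side walls fit between them.

The house frame has a circular hole of radius 274 mm through its front wall, centred at (x = 782, z = 912).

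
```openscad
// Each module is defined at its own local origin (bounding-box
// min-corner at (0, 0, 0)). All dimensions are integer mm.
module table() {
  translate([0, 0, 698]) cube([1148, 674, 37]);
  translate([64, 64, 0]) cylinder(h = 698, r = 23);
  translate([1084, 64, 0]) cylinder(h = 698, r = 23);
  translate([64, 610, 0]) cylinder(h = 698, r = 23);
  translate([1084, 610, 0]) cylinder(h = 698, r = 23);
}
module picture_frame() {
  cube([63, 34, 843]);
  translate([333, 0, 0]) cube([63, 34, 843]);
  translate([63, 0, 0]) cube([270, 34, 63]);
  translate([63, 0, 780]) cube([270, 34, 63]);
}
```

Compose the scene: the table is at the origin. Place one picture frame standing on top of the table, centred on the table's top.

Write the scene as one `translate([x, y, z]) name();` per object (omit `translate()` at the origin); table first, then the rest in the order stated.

table();
translate([376, 320, 735]) picture_frame();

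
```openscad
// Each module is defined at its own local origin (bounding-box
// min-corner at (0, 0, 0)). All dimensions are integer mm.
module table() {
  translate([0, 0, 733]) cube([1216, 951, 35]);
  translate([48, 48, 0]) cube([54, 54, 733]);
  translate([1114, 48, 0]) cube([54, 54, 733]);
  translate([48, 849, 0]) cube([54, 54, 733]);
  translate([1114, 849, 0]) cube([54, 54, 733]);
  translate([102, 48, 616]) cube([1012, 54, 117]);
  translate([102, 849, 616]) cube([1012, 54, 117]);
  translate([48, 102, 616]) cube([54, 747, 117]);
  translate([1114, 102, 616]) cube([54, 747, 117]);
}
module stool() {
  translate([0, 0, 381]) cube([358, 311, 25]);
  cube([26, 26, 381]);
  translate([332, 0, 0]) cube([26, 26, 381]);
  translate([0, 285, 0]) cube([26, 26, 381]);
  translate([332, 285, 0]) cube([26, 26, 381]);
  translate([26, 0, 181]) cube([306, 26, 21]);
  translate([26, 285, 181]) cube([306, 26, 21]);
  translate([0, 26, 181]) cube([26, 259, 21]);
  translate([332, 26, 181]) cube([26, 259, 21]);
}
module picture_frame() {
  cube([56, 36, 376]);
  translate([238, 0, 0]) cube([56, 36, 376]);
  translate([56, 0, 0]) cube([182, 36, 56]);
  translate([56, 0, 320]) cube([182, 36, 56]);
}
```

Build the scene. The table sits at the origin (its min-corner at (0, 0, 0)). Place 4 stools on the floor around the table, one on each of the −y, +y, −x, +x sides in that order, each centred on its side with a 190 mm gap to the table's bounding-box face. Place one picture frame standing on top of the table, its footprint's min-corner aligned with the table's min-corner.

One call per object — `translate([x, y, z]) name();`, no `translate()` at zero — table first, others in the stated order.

table();
translate([429, -501, 0]) stool();
translate([429, 1141, 0]) stool();
translate([-548, 320, 0]) stool();
translate([1406, 320, 0]) stool();
translate([0, 0, 768]) picture_frame();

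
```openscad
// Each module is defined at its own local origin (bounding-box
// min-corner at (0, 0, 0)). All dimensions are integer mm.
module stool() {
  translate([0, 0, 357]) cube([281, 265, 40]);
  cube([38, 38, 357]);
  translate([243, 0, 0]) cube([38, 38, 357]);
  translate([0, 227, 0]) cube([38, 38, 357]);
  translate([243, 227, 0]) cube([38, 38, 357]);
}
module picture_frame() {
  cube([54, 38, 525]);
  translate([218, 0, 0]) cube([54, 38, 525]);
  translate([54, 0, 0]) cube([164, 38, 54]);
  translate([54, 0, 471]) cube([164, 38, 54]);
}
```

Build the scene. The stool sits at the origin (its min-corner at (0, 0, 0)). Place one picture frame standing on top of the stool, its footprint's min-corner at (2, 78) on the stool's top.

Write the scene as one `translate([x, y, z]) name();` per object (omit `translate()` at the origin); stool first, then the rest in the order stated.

stool();
translate([2, 78, 397]) picture_frame();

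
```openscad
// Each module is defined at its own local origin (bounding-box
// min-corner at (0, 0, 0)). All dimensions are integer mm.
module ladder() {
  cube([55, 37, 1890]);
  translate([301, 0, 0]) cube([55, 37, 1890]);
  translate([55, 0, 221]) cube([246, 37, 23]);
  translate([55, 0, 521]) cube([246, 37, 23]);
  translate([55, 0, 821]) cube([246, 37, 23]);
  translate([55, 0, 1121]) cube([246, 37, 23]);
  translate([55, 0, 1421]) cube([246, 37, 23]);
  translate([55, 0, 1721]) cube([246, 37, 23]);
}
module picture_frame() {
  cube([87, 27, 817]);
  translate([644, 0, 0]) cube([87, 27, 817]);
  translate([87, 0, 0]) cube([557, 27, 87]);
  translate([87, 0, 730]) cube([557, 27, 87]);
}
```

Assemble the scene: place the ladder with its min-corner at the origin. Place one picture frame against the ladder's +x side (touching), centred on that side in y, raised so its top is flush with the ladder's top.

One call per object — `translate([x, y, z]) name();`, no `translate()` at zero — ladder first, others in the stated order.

ladder();
translate([356, 5, 1073]) picture_frame();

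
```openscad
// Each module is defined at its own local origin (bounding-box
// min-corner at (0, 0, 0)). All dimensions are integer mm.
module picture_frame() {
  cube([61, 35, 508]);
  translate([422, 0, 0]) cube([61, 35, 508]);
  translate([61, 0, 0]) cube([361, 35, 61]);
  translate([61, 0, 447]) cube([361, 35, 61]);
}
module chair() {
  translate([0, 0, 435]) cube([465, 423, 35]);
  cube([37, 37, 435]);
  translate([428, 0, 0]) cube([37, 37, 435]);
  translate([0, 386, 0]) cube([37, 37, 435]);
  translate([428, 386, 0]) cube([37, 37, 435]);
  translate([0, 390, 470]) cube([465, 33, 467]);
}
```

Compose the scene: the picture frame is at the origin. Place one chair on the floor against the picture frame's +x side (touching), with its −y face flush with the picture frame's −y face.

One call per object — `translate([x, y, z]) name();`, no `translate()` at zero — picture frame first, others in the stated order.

picture_frame();
translate([483, 0, 0]) chair();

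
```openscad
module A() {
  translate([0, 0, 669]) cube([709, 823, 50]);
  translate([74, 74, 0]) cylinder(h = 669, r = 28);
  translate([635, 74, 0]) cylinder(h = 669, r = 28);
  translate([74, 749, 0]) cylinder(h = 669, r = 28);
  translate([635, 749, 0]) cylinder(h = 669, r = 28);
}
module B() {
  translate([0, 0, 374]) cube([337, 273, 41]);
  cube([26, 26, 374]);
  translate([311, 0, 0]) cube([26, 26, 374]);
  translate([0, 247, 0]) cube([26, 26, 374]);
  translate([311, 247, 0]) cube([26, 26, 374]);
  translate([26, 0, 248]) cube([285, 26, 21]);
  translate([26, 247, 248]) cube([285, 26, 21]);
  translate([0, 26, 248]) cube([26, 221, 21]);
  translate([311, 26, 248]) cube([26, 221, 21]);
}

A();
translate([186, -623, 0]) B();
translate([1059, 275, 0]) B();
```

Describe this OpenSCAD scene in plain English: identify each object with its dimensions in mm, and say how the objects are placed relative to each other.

A is a table with a 709×823 mm rectangular top, 50 mm thick, top surface at z = 719 mm, supported by four round legs of 56 mm diameter, each leg's bounding box inset 46 mm from the nearest pair of top edges, running from the floor.

B is a four-legged stool. The seat is a 337×273×41 mm slab whose top surface is at z = 415 mm; four square legs, each 26×26 mm in cross-section, run from the floor (z = 0) to the underside of the seat, each flush with a corner of the seat. Four stretchers, 26 mm wide and 21 mm tall, connect adjacent legs with their undersides at z = 248 mm, each running between the inner faces of the legs it joins and aligned with the legs' outer faces on the other axis.

Two stools sit around the table at the −y, +x sides.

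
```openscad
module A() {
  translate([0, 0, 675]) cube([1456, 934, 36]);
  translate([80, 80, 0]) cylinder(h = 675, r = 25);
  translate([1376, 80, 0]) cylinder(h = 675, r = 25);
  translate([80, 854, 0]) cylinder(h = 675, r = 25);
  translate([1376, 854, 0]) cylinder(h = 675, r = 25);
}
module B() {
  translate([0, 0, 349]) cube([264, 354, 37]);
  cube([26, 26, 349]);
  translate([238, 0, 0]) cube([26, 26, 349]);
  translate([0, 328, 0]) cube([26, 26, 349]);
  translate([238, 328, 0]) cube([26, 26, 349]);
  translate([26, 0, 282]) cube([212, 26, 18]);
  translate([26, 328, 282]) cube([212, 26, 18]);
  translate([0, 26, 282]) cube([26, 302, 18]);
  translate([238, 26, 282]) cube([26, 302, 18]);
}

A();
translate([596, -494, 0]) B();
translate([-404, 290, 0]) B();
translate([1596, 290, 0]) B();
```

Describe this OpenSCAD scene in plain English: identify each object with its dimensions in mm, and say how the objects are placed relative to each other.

A is a table with a 1456×934 mm rectangular top, 36 mm thick, top surface at z = 711 mm, supported by four round legs of 50 mm diameter, each leg's bounding box inset 55 mm from the nearest pair of top edges, running from the floor.

B is a four-legged stool. The seat is 264×354 mm, 37 mm thick, top at z = 386 mm. It stands on four square legs, each 26×26 mm in cross-section, from z = 0 to the seat underside, each flush with a corner of the seat. Four stretchers, 26 mm wide and 18 mm tall, connect adjacent legs with their undersides at z = 282 mm, each running between the inner faces of the legs it joins and aligned with the legs' outer faces on the other axis.

Three stools sit around the table at the −y, −x, +x sides.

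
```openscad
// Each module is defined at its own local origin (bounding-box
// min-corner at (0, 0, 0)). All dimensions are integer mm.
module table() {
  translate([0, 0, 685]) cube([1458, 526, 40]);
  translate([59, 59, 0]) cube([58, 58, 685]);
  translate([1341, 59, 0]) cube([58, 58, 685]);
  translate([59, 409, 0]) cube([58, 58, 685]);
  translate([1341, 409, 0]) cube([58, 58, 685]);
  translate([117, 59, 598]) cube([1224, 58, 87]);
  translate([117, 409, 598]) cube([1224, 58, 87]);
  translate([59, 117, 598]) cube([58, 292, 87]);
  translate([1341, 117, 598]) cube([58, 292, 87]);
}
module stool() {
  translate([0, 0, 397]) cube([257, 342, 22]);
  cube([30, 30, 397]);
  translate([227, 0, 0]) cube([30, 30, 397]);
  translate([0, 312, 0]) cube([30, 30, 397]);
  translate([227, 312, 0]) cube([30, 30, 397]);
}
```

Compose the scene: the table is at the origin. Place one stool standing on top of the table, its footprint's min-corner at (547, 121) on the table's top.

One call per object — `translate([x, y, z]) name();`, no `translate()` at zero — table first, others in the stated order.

table();
translate([547, 121, 725]) stool();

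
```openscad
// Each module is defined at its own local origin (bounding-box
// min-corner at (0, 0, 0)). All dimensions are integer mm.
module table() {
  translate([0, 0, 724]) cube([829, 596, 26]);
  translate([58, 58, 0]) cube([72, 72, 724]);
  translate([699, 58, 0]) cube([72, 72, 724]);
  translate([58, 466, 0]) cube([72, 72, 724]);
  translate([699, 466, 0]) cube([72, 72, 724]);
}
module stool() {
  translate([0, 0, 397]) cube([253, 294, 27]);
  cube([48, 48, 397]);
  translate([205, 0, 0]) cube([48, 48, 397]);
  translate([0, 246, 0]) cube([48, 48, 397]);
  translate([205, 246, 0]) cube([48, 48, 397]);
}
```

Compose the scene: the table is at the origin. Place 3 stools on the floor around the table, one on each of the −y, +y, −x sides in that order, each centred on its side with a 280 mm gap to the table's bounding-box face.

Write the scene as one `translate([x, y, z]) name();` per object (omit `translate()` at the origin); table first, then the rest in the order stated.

table();
translate([288, -574, 0]) stool();
translate([288, 876, 0]) stool();
translate([-533, 151, 0]) stool();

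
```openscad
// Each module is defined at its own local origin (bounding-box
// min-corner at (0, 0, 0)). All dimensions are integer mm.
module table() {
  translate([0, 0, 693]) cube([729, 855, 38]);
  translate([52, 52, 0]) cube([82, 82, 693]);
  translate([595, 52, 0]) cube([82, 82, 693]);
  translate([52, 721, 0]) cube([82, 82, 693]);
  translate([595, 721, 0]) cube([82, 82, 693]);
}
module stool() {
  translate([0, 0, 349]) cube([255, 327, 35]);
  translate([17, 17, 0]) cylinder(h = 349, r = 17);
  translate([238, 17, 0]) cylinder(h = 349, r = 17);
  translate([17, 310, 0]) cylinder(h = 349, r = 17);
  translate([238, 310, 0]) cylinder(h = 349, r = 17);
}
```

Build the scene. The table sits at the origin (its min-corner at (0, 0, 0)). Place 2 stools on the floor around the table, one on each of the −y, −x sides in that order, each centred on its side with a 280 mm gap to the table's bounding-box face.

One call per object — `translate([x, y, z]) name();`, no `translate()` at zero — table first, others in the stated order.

table();
translate([237, -607, 0]) stool();
translate([-535, 264, 0]) stool();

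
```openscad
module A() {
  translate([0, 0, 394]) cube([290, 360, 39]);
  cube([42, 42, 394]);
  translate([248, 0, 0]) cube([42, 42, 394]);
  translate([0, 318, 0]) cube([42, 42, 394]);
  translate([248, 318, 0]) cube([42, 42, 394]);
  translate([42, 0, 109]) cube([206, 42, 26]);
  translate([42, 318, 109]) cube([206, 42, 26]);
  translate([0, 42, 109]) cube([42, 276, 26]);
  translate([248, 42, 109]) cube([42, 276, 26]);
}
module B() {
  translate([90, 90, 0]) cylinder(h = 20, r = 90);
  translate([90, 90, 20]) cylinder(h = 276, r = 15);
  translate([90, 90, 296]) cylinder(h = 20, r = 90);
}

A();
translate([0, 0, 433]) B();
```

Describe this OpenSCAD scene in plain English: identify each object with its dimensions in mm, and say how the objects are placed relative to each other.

A is a four-legged stool. The seat is 290×360 mm, 39 mm thick, top at z = 433 mm. It stands on four square legs, each 42×42 mm in cross-section, from z = 0 to the seat underside, each flush with a corner of the seat. Four stretchers, 42 mm wide and 26 mm tall, connect adjacent legs with their undersides at z = 109 mm, each running between the inner faces of the legs it joins and aligned with the legs' outer faces on the other axis.

B is a spool: two coaxial disc flanges of radius 90 mm and thickness 20 mm, joined by a core cylinder of radius 15 mm and height 276 mm. The lower flange rests on z = 0 and the three cylinders share a vertical axis.

The spool is on top of the stool.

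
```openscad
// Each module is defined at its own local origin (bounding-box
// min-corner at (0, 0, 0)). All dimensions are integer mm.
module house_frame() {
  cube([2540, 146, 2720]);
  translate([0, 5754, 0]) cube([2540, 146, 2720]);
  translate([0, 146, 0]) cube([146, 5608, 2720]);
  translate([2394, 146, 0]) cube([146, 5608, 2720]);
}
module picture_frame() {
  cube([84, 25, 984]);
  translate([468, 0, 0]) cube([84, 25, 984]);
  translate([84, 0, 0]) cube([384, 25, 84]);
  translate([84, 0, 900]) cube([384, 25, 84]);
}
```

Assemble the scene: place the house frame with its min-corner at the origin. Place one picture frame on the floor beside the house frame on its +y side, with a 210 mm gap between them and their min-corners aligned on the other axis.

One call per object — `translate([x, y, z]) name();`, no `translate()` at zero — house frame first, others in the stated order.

house_frame();
translate([0, 6110, 0]) picture_frame();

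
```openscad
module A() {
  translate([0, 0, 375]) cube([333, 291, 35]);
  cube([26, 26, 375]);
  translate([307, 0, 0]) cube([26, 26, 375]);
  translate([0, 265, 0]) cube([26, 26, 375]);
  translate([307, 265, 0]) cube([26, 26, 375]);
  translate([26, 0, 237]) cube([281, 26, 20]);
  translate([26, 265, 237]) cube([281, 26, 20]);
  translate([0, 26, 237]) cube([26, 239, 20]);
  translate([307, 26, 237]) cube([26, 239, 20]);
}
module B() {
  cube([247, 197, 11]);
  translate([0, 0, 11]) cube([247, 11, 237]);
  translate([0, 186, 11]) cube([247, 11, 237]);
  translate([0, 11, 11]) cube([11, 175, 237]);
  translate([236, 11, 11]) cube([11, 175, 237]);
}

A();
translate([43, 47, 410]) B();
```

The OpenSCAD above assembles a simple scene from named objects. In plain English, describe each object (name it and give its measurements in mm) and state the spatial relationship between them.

A is a simple wooden stool: a rectangular seat 333 mm (x) by 291 mm (y), 35 mm thick, top face at z = 410 mm, on four square legs, each 26×26 mm in cross-section. The legs rest on z = 0, each flush with a corner of the seat. Four stretchers, 26 mm wide and 20 mm tall, connect adjacent legs with their undersides at z = 237 mm, each running between the inner faces of the legs it joins and aligned with the legs' outer faces on the other axis.

B is an open storage box with external size 247×197×248 mm and wall thickness 11 mm (the base is also 11 mm thick). The base covers the whole footprint; the four walls stand on the base, with the y-facing walls full-width and the x-facing walls fitting between their inner faces.

The open box is on top of the stool, centred.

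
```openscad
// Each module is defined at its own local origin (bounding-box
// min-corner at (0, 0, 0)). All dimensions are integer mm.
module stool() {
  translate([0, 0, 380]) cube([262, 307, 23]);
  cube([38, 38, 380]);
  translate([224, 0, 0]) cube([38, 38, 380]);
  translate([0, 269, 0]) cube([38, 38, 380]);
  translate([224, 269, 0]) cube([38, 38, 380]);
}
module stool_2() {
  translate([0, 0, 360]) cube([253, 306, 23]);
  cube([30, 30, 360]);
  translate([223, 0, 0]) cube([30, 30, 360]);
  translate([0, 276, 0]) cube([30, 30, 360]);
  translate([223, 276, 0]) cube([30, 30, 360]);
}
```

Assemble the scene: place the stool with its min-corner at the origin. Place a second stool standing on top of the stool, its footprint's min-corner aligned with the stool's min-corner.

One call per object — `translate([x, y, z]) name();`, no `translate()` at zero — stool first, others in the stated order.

stool();
translate([0, 0, 403]) stool_2();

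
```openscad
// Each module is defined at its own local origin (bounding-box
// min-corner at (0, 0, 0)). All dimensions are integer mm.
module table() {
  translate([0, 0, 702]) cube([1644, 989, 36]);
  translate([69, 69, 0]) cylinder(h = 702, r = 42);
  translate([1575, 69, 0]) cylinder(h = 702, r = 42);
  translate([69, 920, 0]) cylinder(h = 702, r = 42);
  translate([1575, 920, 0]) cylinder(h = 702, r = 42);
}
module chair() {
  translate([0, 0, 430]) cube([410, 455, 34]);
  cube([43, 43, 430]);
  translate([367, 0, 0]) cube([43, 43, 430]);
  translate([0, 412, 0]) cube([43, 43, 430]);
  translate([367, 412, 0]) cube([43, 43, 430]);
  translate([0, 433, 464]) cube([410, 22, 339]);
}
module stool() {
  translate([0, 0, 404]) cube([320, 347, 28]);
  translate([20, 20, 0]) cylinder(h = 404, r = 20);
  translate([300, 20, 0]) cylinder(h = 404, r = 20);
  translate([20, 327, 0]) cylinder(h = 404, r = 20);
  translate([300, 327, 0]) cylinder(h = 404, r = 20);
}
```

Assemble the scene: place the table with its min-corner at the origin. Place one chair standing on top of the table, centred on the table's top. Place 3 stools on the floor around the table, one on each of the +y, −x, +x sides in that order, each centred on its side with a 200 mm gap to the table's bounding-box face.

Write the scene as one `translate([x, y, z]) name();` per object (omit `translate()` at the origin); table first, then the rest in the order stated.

table();
translate([617, 267, 738]) chair();
translate([662, 1189, 0]) stool();
translate([-520, 321, 0]) stool();
translate([1844, 321, 0]) stool();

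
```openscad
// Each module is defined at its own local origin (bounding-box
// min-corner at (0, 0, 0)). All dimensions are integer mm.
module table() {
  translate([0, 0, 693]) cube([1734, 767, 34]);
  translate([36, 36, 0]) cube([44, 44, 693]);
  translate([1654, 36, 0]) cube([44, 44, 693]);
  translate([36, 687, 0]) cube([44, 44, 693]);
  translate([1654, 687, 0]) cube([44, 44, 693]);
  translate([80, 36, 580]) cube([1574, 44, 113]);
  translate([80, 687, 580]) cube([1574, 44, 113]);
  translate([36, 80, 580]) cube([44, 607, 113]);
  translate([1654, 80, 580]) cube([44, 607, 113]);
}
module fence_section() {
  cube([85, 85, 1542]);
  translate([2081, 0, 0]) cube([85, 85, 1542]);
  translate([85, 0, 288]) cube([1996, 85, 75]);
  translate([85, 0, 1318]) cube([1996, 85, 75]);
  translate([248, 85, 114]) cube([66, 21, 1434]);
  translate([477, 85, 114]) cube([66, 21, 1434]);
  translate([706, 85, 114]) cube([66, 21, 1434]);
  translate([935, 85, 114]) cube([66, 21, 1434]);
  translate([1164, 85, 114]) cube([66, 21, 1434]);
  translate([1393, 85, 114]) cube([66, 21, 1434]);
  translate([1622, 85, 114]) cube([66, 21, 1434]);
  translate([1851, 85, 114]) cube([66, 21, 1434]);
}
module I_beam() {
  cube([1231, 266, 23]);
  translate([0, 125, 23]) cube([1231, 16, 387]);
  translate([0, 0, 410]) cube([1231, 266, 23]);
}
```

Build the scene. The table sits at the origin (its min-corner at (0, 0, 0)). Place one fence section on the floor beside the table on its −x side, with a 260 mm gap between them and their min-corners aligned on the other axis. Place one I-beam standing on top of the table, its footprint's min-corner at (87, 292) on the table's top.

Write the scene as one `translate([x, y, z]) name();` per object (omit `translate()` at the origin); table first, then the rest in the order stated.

table();
translate([-2426, 0, 0]) fence_section();
translate([87, 292, 727]) I_beam();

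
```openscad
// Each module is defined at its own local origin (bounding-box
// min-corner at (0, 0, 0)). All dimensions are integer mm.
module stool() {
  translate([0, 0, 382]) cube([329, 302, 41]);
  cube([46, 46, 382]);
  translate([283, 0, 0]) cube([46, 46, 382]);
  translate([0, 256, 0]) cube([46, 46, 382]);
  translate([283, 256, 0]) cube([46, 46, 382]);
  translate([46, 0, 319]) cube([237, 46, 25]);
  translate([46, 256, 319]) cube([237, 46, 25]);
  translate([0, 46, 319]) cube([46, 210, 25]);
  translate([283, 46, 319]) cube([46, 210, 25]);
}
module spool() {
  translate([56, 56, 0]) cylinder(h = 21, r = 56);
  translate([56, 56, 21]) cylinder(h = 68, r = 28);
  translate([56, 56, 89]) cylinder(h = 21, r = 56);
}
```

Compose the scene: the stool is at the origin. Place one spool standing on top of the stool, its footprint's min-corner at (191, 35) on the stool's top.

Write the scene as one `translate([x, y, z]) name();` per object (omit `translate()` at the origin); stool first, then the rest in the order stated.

stool();
translate([191, 35, 423]) spool();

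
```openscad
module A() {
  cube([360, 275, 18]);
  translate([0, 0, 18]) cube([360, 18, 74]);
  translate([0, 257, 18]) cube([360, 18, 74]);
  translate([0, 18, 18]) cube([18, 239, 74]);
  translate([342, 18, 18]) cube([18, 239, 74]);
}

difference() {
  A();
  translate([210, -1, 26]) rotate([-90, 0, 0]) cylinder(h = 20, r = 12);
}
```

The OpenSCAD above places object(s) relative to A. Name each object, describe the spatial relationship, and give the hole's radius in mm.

A is an open box. The open box has a circular hole through its front wall. The hole's radius is 12 mm.

The subtracted cylinder has r = 12 mm.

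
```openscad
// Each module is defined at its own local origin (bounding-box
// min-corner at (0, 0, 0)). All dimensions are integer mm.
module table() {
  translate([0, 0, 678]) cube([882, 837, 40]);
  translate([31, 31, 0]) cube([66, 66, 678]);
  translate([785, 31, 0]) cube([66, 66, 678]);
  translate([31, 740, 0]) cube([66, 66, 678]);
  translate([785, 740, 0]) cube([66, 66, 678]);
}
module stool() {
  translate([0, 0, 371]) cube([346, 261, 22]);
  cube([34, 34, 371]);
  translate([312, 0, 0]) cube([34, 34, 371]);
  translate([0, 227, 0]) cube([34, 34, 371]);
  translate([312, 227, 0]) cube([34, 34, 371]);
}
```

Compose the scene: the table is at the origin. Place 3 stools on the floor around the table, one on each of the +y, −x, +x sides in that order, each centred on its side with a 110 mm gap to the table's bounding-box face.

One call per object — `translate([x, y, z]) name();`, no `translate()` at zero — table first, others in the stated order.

table();
translate([268, 947, 0]) stool();
translate([-456, 288, 0]) stool();
translate([992, 288, 0]) stool();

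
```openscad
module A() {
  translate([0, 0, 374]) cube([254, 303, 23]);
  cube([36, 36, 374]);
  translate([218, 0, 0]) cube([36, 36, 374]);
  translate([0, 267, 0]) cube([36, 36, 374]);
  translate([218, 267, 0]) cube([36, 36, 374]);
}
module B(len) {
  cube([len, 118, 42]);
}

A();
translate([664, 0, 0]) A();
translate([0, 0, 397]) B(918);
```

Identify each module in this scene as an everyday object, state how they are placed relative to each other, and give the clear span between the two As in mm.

Second stool starts at x = 664; first ends at x = 254; clear span = 664 − 254 = 410 mm.

A is a stool. B is a beam. A beam spans the tops of two stools. The clear span between the two stools is 410 mm.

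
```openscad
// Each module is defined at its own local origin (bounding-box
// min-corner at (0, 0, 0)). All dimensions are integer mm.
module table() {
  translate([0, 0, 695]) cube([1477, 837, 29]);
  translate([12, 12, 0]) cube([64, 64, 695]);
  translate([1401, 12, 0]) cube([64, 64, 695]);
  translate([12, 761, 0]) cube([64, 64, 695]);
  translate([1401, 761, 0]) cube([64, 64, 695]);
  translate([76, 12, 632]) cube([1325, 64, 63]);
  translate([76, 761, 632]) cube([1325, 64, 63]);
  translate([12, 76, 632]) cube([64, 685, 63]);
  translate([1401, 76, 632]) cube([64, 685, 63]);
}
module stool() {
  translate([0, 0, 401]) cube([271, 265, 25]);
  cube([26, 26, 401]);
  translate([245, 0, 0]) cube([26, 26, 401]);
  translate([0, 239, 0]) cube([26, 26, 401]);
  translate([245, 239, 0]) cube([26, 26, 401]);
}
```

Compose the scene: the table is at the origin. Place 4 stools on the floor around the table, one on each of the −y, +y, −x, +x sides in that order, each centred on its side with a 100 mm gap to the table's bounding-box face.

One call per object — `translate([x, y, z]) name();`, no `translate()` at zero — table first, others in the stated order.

table();
translate([603, -365, 0]) stool();
translate([603, 937, 0]) stool();
translate([-371, 286, 0]) stool();
translate([1577, 286, 0]) stool();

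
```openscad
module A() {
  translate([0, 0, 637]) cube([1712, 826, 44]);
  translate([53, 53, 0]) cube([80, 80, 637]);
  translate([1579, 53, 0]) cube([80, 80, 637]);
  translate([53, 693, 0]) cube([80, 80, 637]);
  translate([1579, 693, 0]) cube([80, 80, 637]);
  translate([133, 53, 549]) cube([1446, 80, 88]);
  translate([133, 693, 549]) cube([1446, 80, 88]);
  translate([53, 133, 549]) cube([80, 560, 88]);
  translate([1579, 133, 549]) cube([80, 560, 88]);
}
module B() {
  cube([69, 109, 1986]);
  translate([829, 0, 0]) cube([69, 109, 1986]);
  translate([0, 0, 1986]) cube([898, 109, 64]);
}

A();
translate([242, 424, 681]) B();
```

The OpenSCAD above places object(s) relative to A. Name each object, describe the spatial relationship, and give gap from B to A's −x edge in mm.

The door frame's min-x is at 242; the table's min-x is 0; gap = 242 mm.

A is a table. B is a door frame. The door frame is on top of the table. The gap from the door frame to the table's −x edge is 242 mm.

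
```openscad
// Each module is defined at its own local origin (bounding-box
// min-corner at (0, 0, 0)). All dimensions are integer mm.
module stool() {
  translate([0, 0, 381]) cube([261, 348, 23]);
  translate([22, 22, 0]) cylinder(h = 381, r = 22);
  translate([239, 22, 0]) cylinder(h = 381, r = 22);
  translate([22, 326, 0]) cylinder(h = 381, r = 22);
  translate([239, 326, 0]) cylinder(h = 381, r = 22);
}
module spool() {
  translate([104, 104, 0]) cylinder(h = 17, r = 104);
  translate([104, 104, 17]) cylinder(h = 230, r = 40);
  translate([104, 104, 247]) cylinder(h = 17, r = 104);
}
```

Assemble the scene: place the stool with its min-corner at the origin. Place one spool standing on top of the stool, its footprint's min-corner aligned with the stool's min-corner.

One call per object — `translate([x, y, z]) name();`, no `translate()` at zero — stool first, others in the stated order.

stool();
translate([0, 0, 404]) spool();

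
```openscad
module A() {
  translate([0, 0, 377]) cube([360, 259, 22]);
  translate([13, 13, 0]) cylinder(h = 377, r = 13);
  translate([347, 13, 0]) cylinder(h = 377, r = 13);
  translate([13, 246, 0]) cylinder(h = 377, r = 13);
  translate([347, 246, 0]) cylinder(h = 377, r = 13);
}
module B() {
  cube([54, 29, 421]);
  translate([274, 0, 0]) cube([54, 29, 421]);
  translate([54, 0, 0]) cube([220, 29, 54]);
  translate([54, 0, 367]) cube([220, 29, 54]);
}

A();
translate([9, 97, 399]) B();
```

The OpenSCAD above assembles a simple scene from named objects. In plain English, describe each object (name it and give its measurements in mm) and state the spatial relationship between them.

A is a four-legged stool. The seat is a 360×259×22 mm slab whose top surface is at z = 399 mm; four round legs, each 26 mm in diameter, run from the floor (z = 0) to the underside of the seat, each leg's axis is inset half a diameter from the nearest pair of seat edges (so the leg's bounding box is flush with the corner).

B is a rectangular picture frame lying in the x–z plane (depth along y). The opening is 220 mm wide (x) by 313 mm tall (z), surrounded by a border 54 mm wide on all four sides. The frame is 29 mm deep and is made of two full-height vertical stiles with two horizontal rails fitted between them.

The picture frame is on top of the stool.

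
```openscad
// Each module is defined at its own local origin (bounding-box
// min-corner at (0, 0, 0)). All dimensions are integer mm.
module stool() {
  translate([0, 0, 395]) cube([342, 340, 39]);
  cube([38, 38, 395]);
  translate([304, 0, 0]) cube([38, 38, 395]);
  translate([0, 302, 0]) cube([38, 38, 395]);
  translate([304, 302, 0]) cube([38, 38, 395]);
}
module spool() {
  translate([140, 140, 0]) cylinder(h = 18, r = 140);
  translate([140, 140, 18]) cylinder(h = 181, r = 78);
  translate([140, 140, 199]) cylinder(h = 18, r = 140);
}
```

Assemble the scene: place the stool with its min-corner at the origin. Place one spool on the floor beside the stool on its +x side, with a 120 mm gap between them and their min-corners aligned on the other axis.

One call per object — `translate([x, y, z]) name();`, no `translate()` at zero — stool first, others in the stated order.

stool();
translate([462, 0, 0]) spool();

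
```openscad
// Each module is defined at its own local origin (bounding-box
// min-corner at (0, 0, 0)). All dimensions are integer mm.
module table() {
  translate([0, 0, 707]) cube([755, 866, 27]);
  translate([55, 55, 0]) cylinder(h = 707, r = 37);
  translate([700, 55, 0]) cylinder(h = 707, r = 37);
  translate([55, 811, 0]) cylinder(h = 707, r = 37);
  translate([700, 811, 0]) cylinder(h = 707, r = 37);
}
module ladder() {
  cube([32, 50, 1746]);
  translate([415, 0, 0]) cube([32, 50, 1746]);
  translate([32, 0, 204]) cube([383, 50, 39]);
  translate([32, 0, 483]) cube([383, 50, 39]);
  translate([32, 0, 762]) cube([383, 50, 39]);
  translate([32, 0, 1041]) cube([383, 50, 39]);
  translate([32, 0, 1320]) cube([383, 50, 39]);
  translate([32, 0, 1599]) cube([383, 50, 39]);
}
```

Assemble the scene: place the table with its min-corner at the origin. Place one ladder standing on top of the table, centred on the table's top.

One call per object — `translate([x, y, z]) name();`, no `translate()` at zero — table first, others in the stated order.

table();
translate([154, 408, 734]) ladder();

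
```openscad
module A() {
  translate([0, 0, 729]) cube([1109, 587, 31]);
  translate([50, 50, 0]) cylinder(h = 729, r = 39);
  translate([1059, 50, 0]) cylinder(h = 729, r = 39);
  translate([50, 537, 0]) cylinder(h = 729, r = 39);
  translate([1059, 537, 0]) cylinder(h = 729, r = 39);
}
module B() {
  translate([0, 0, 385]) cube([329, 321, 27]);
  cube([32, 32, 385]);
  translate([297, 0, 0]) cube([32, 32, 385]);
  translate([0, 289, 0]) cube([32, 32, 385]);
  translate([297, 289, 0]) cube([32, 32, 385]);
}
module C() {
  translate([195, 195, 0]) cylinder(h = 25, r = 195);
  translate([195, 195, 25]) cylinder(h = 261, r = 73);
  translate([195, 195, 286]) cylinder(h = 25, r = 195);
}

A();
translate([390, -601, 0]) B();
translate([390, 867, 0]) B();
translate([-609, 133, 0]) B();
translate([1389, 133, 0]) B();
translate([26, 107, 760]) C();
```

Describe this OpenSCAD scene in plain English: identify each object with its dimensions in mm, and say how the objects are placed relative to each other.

A is a table: top 1109 mm (x) × 587 mm (y), 31 mm thick, upper face at z = 760 mm, on four round legs of 78 mm diameter, each leg's bounding box inset 11 mm from the nearest pair of top edges, running from z = 0 to the bottom of the top.

B is a four-legged stool. The seat is a 329×321×27 mm slab whose top surface is at z = 412 mm; four square legs, each 32×32 mm in cross-section, run from the floor (z = 0) to the underside of the seat, each flush with a corner of the seat.

C is a spool: two coaxial disc flanges of radius 195 mm and thickness 25 mm, joined by a core cylinder of radius 73 mm and height 261 mm. The lower flange rests on z = 0 and the three cylinders share a vertical axis.

Four stools sit around the table at the −y, +y, −x, +x sides. The spool is on top of the table.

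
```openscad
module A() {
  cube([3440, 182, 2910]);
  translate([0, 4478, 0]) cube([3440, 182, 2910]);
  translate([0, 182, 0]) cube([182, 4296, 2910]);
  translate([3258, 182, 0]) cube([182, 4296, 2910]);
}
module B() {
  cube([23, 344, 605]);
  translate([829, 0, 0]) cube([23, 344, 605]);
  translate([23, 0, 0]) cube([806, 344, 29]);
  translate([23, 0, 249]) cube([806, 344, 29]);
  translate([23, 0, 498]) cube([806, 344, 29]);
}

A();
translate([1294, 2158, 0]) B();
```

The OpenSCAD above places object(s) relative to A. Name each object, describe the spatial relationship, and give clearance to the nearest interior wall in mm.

A is a house frame. B is a bookshelf. The bookshelf sits inside the house frame, centred. The clearance to the nearest interior wall is 1112 mm.

Clearances: x = 1112, y = 1976; minimum 1112 mm.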